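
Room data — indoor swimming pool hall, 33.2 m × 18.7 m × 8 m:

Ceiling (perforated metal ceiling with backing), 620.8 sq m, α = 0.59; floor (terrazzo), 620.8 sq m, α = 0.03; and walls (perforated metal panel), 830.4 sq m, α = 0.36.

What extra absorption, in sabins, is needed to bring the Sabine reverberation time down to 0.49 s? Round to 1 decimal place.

Equivalent absorption area: A₁ = 620.8*0.59 + 620.8*0.03 + 830.4*0.36 = 683.840 sq m.
For T = 0.49 s, need A₂ = 0.161·V/T = 0.161·4966.72/0.49 = 1631.922 sabins.
Additional absorption ΔA = 1631.922 − 683.840 = 948.1 sabins.

948.1 sabins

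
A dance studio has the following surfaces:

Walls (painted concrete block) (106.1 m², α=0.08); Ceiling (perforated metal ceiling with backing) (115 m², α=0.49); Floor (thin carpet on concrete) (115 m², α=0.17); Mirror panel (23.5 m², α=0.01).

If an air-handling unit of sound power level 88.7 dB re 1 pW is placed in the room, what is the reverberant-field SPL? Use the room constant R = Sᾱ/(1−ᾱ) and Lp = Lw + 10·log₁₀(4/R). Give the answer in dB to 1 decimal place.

74.3 dB

Σ(Sᵢαᵢ) = 106.1×0.08 + 115×0.49 + 115×0.17 + 23.5×0.01 = 84.623; total area S = 359.6 m².
ᾱ = 84.623/359.6 = 0.2353; R = Sᾱ/(1−ᾱ) = 84.623/(1−0.2353) = 110.662 m².
Lp = 88.7 + 10·log₁₀(4/110.662) = 88.7 + (-14.42) = 74.3 dB.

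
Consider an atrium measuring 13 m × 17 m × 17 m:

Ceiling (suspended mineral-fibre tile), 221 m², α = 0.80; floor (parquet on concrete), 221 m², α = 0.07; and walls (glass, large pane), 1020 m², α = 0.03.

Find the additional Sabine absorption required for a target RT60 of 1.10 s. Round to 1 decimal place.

Total absorption A₁ = 221×0.80 + 221×0.07 + 1020×0.03
  = 176.800 + 15.470 + 30.600 = 222.870 m² sabins.
Target A₂ = 0.161·3757/1.10 = 549.888 sabins (V = 3757 m³).
ΔA = A₂ − A₁ = 549.888 − 222.870 = 327.0 sabins.

327.0 sabins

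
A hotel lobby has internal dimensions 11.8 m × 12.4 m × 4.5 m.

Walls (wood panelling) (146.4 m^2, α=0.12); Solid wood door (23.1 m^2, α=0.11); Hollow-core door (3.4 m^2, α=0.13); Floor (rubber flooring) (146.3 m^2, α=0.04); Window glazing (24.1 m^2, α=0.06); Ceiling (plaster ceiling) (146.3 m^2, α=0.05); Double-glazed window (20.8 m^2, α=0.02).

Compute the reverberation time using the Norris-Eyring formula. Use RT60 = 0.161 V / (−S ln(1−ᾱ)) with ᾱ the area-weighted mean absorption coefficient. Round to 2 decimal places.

2.87 sec

Total surface area S = 146.4 + 23.1 + 3.4 + 146.3 + 24.1 + 146.3 + 20.8 = 510.4 m^2.
Absorption A = 146.4×0.12 + 23.1×0.11 + 3.4×0.13 + 146.3×0.04 + 24.1×0.06 + 146.3×0.05 + 20.8×0.02 = 35.580 sabins.
ᾱ = 35.580 / 510.4 = 0.0697.
−S·ln(1−ᾱ) = −510.4 × ln(1 − 0.0697) = 36.875.
V = 11.8 × 12.4 × 4.5 = 658.44 m³.
RT60 = 0.161 × 658.44 / 36.875 = 2.87 s.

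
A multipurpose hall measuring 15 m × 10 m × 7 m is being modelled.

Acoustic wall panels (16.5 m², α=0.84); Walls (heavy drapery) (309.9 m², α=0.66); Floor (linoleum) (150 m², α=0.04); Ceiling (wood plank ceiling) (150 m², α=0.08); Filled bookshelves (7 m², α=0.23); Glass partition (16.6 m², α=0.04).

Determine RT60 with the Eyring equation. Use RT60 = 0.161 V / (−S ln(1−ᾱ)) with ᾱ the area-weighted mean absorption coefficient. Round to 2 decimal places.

0.57 s

Total surface area S = 16.5 + 309.9 + 150 + 150 + 7 + 16.6 = 650.0 m².
Σ(Sᵢαᵢ) = 16.5·0.84 + 309.9·0.66 + 150·0.04 + 150·0.08 + 7·0.23 + 16.6·0.04 = 238.668.
Mean coefficient ᾱ = A/S = 0.3672.
−S·ln(1−ᾱ) = −650.0 × ln(1 − 0.3672) = 297.441.
V = 15 × 10 × 7 = 1050 m³.
RT60 = 0.161 × 1050 / 297.441 = 0.57 s.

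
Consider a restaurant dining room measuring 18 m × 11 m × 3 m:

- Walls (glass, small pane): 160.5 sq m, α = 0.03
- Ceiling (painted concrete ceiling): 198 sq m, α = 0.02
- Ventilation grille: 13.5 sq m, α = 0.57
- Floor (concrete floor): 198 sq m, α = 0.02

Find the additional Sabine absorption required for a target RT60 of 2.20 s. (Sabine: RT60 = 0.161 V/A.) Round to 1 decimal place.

Summing Sᵢαᵢ: 4.815 + 3.960 + 7.695 + 3.960 → A₁ = 20.430 sabins.
V = 594 m³. Required absorption A₂ = 0.161 × 594 / 2.20 = 43.470 sabins.
Additional absorption ΔA = 43.470 − 20.430 = 23.0 sabins.

23.0 sabins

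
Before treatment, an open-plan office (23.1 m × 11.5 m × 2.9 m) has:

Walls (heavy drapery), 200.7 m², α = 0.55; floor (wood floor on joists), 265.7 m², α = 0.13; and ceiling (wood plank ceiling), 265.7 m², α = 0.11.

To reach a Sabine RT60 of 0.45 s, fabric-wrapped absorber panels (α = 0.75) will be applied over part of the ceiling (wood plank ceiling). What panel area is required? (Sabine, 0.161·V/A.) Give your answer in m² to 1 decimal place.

158.6

Total absorption A₁ = 200.7*0.55 + 265.7*0.13 + 265.7*0.11
  = 110.385 + 34.541 + 29.227 = 174.153 m² sabins.
V = 770.385 m³. Target absorption A₂ = 0.161 × 770.385 / 0.45 = 275.627 sabins.
Absorption to add: 275.627 − 174.153 = 101.474 sabins.
Each m² of panel replacing the ceiling (wood plank ceiling) adds (0.75 − 0.11) = 0.64 sabins.
Panel area = 101.474 / 0.64 = 158.6 m².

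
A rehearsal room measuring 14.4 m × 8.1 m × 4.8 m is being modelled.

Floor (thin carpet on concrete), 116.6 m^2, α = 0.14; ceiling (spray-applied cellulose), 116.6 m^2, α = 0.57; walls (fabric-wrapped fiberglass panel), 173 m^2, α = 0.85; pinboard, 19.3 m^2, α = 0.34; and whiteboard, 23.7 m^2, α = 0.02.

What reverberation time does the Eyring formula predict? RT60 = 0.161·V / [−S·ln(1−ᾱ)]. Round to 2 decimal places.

Total surface area S = 116.6 + 116.6 + 173 + 19.3 + 23.7 = 449.2 m^2.
Absorption A = 116.6×0.14 + 116.6×0.57 + 173×0.85 + 19.3×0.34 + 23.7×0.02 = 236.872 sabins.
ᾱ = 236.872 / 449.2 = 0.5273.
Eyring denominator: −S ln(1−ᾱ) = 336.583.
V = 14.4 × 8.1 × 4.8 = 559.872 m³.
RT60 = 0.161 × 559.872 / 336.583 = 0.27 s.

0.27 s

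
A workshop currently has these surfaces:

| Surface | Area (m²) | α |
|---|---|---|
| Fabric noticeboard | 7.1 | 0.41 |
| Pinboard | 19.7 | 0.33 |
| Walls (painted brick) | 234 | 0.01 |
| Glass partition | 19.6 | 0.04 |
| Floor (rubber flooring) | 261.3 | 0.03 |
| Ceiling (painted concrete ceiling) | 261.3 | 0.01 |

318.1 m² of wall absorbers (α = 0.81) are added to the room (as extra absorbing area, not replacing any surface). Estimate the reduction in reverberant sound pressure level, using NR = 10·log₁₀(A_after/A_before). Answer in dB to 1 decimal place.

10.9 dB

A_before = Σ Sᵢαᵢ = 7.1×0.41 + 19.7×0.33 + 234×0.01 + 19.6×0.04 + 261.3×0.03 + 261.3×0.01 = 22.988 sabins.
Treatment contributes 318.1·0.81 = 257.661 sabins.
New total A_after = 280.649 sabins.
Reduction = 10 log₁₀(A_after/A_before) = 10 log₁₀(12.2085) = 10.9 dB.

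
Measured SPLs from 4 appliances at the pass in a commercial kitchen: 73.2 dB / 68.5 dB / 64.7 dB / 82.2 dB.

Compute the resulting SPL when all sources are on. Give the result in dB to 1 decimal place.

Converting to relative power and adding: 10^(73.2/10) + 10^(68.5/10) + 10^(64.7/10) + 10^(82.2/10) = 1.969e+08.
Combined level = 10 log₁₀(1.969e+08) = 82.9 dB.

82.9 dB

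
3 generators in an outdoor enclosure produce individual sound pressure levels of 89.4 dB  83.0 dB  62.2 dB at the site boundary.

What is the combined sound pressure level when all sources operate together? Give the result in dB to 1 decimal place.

90.3 dB

Sum in the linear (power) domain: Σ 10^(Lᵢ/10) = 10^(89.4/10) + 10^(83.0/10) + 10^(62.2/10) = 1.072e+09.
Combined level = 10 log₁₀(1.072e+09) = 90.3 dB.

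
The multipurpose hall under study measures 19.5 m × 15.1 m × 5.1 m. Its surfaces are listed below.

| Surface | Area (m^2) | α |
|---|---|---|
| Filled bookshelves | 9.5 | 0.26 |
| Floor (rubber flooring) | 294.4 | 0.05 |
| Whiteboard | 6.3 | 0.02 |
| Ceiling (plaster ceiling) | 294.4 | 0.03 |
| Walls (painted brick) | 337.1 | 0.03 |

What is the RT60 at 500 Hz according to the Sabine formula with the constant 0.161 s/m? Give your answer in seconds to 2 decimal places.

6.67 s

Equivalent absorption area: A = 9.5·0.26 + 294.4·0.05 + 6.3·0.02 + 294.4·0.03 + 337.1·0.03 = 36.261 m^2.
Volume V = 19.5 × 15.1 × 5.1 = 1501.695 m³.
T = 0.161 V/A = 0.161·1501.695/36.261 = 6.67 s.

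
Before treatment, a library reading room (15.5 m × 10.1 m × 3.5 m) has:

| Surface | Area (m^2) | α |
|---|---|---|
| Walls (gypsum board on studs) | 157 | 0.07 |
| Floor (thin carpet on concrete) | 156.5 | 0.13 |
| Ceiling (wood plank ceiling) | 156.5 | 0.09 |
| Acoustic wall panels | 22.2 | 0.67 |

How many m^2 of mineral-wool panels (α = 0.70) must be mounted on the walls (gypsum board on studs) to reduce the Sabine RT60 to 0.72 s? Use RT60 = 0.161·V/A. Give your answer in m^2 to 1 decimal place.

Total absorption A₁ = 157×0.07 + 156.5×0.13 + 156.5×0.09 + 22.2×0.67
  = 10.990 + 20.345 + 14.085 + 14.874 = 60.294 m^2 sabins.
Required A₂ = 0.161·547.925/0.72 = 122.522 sabins.
Absorption to add: 122.522 − 60.294 = 62.228 sabins.
Net gain per m^2: Δα = 0.70 − 0.07 = 0.63.
Area = ΔA/Δα = 62.228/0.63 = 98.8 m^2.

98.8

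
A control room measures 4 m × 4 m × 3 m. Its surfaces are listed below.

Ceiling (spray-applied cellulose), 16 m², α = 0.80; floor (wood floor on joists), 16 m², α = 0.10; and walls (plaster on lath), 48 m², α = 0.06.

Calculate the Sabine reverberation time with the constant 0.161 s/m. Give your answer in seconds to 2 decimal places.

0.45 sec

A = Σ Sᵢαᵢ = 16*0.80 + 16*0.10 + 48*0.06 = 17.280 sabins.
Room volume: 48 m³.
T = 0.161 V/A = 0.161·48/17.280 = 0.45 s.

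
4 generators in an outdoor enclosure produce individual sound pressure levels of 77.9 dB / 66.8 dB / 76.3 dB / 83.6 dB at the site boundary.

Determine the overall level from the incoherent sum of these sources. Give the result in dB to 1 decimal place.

Converting to relative power and adding: 10^(77.9/10) + 10^(66.8/10) + 10^(76.3/10) + 10^(83.6/10) = 3.382e+08.
Combined level = 10 log₁₀(3.382e+08) = 85.3 dB.

85.3 dB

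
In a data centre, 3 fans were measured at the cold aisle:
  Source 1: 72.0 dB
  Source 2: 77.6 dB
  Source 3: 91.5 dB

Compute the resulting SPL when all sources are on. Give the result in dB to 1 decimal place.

91.7 dB

Sum in the linear (power) domain: Σ 10^(Lᵢ/10) = 10^(72.0/10) + 10^(77.6/10) + 10^(91.5/10) = 1.486e+09.
L_total = 10·log₁₀(1.486e+09) = 91.7 dB.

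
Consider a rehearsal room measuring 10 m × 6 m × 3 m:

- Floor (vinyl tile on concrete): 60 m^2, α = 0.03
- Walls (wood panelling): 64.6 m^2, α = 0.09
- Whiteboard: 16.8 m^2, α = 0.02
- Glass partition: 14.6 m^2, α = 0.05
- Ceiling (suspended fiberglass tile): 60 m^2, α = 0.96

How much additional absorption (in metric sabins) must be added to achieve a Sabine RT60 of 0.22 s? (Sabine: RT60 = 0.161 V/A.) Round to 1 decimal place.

65.4 sabins

Equivalent absorption area: A₁ = 60·0.03 + 64.6·0.09 + 16.8·0.02 + 14.6·0.05 + 60·0.96 = 66.280 m^2.
V = 180 m³. Required absorption A₂ = 0.161 × 180 / 0.22 = 131.727 sabins.
Shortfall: 131.727 − 66.280 = 65.4 sabins.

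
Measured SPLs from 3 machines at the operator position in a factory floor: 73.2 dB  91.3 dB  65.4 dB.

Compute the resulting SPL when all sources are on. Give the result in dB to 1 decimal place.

91.4 dB

Sum in the linear (power) domain: Σ 10^(Lᵢ/10) = 10^(73.2/10) + 10^(91.3/10) + 10^(65.4/10) = 1.373e+09.
Combined level = 10 log₁₀(1.373e+09) = 91.4 dB.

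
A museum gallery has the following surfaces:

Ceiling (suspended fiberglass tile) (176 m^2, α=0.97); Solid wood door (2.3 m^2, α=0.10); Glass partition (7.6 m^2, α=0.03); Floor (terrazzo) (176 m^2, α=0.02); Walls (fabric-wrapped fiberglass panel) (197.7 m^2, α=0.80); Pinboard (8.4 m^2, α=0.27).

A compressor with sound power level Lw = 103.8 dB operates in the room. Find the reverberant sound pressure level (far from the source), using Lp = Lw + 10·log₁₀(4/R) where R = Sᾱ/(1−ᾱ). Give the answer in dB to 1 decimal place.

80.7 dB

Σ(Sᵢαᵢ) = 176·0.97 + 2.3·0.10 + 7.6·0.03 + 176·0.02 + 197.7·0.80 + 8.4·0.27 = 335.126; total area S = 568.0 m^2.
ᾱ = 335.126/568.0 = 0.5900; R = Sᾱ/(1−ᾱ) = 335.126/(1−0.5900) = 817.380 m^2.
Lp = Lw + 10 log₁₀(4/R) = 103.8 -23.10 = 80.7 dB.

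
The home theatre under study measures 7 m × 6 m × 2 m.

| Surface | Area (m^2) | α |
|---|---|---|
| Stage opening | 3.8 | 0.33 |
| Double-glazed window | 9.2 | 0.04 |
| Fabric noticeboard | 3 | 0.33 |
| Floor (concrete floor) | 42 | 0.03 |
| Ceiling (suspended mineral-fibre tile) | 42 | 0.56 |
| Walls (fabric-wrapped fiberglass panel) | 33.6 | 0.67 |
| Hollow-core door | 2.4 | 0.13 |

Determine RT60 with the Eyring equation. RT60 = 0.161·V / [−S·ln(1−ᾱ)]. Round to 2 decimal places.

0.22 s

S = Σ Sᵢ = 136.0 m^2.
Absorption A = 3.8·0.33 + 9.2·0.04 + 3·0.33 + 42·0.03 + 42·0.56 + 33.6·0.67 + 2.4·0.13 = 50.216 sabins.
ᾱ = 50.216 / 136.0 = 0.3692.
−S·ln(1−ᾱ) = −136.0 × ln(1 − 0.3692) = 62.664.
V = 7 × 6 × 2 = 84 m³.
RT60 = 0.161 × 84 / 62.664 = 0.22 s.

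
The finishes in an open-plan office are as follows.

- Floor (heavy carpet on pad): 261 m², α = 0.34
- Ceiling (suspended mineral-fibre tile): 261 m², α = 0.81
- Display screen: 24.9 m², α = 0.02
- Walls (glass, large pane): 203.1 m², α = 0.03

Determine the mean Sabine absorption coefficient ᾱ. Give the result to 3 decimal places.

Total surface area S = 750.0 m².
Σ(Sᵢαᵢ) = 261·0.34 + 261·0.81 + 24.9·0.02 + 203.1·0.03 = 306.741.
ᾱ = 306.741 / 750.0 = 0.409.

0.409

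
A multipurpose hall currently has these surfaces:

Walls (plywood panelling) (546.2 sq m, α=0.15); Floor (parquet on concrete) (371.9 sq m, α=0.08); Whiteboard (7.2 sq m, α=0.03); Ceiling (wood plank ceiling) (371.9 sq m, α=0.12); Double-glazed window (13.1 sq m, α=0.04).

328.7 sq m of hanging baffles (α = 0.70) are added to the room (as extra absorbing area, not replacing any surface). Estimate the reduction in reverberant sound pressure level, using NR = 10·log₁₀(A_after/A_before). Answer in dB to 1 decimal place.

A_before = Σ Sᵢαᵢ = 546.2×0.15 + 371.9×0.08 + 7.2×0.03 + 371.9×0.12 + 13.1×0.04 = 157.050 sabins.
Treatment contributes 328.7·0.70 = 230.090 sabins.
New total A_after = 387.140 sabins.
Reduction = 10 log₁₀(A_after/A_before) = 10 log₁₀(2.4651) = 3.9 dB.

3.9 dB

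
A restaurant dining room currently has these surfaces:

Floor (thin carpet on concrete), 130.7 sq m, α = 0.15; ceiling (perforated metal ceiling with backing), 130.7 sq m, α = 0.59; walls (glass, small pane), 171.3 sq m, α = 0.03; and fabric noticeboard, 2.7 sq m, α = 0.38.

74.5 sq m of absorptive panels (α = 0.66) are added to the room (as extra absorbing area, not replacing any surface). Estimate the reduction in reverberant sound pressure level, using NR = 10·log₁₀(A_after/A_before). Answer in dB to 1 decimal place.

1.7 dB

Equivalent absorption area: A_before = 130.7·0.15 + 130.7·0.59 + 171.3·0.03 + 2.7·0.38 = 102.883 sq m.
Treatment contributes 74.5·0.66 = 49.170 sabins.
New total A_after = 152.053 sabins.
Reduction = 10 log₁₀(A_after/A_before) = 10 log₁₀(1.4779) = 1.7 dB.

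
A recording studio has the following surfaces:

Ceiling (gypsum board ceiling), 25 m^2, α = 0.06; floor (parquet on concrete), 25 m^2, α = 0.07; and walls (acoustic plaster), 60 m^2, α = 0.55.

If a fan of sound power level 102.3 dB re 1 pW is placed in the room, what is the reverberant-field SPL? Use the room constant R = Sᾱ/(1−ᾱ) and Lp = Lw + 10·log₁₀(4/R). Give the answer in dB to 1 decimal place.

91.0 dB

Σ(Sᵢαᵢ) = 25×0.06 + 25×0.07 + 60×0.55 = 36.250; total area S = 110.0 m^2.
ᾱ = 0.3295, so room constant R = A/(1−ᾱ) = 54.064 m^2.
Lp = Lw + 10 log₁₀(4/R) = 102.3 -11.31 = 91.0 dB.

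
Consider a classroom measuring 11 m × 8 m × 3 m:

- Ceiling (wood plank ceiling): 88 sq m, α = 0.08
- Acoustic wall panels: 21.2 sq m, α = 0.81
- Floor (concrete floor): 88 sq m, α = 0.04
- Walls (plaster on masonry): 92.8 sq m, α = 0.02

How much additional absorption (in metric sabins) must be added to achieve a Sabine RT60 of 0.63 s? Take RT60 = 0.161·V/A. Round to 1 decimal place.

Equivalent absorption area: A₁ = 88*0.08 + 21.2*0.81 + 88*0.04 + 92.8*0.02 = 29.588 sq m.
For T = 0.63 s, need A₂ = 0.161·V/T = 0.161·264/0.63 = 67.467 sabins.
Shortfall: 67.467 − 29.588 = 37.9 sabins.

37.9 sabins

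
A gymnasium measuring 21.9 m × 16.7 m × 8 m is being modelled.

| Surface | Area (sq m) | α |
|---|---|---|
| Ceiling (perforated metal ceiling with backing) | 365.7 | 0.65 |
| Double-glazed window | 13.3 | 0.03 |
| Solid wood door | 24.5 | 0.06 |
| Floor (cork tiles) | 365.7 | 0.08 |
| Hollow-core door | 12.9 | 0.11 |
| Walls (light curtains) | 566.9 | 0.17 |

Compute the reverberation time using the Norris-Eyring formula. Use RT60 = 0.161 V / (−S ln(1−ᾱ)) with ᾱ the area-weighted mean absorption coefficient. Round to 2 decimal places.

1.10 s

Total surface area S = 365.7 + 13.3 + 24.5 + 365.7 + 12.9 + 566.9 = 1349.0 sq m.
Absorption A = 365.7·0.65 + 13.3·0.03 + 24.5·0.06 + 365.7·0.08 + 12.9·0.11 + 566.9·0.17 = 366.622 sabins.
Mean coefficient ᾱ = A/S = 0.2718.
−S·ln(1−ᾱ) = −1349.0 × ln(1 − 0.2718) = 427.875.
V = 21.9 × 16.7 × 8 = 2925.84 m³.
T = 0.161·V/[−S·ln(1−ᾱ)] = 0.161·2925.84/427.875 = 1.10 s.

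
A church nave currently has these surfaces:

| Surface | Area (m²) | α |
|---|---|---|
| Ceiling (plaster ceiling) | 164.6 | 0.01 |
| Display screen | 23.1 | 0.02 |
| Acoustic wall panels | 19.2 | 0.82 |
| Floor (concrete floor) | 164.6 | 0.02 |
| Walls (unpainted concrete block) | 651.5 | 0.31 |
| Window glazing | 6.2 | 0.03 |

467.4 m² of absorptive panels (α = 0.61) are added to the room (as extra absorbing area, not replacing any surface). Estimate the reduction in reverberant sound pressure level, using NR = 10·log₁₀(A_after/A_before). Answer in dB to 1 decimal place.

Equivalent absorption area: A_before = 164.6·0.01 + 23.1·0.02 + 19.2·0.82 + 164.6·0.02 + 651.5·0.31 + 6.2·0.03 = 223.295 m².
Added absorption = 467.4 × 0.61 = 285.114 sabins.
A_after = 223.295 + 285.114 = 508.409 sabins.
Reduction = 10 log₁₀(A_after/A_before) = 10 log₁₀(2.2768) = 3.6 dB.

3.6 dB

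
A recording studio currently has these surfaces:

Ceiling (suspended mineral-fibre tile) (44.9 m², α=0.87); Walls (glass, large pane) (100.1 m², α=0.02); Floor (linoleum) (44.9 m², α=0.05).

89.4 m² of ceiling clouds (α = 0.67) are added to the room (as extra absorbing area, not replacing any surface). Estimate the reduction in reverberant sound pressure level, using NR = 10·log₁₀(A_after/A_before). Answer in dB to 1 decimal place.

3.8 dB

A_before = Σ Sᵢαᵢ = 44.9·0.87 + 100.1·0.02 + 44.9·0.05 = 43.310 sabins.
Added absorption = 89.4 × 0.67 = 59.898 sabins.
A_after = 43.310 + 59.898 = 103.208 sabins.
NR = 10·log₁₀(103.208/43.310) = 3.8 dB.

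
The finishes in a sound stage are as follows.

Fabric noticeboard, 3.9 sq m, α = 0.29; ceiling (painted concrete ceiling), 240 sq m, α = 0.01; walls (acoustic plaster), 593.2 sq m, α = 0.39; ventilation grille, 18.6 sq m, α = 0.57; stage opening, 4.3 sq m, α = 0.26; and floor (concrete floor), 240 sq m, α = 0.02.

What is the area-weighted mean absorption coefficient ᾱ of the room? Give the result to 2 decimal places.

0.23

S = Σ Sᵢ = 3.9 + 240 + 593.2 + 18.6 + 4.3 + 240 = 1100.0 sq m.
Weighted sum Σ Sα = 251.399.
ᾱ = A/S = 0.23.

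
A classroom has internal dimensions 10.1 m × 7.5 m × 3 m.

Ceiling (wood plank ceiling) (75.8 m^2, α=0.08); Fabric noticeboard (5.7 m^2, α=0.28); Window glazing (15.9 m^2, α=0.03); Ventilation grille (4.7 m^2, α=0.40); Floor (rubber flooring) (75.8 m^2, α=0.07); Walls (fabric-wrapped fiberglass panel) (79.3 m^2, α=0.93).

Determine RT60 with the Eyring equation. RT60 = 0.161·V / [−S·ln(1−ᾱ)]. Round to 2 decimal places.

S = Σ Sᵢ = 257.2 m^2.
Σ(Sᵢαᵢ) = 75.8·0.08 + 5.7·0.28 + 15.9·0.03 + 4.7·0.40 + 75.8·0.07 + 79.3·0.93 = 89.072.
Mean coefficient ᾱ = A/S = 0.3463.
Eyring denominator: −S ln(1−ᾱ) = 109.337.
V = 10.1 × 7.5 × 3 = 227.25 m³.
T = 0.161·V/[−S·ln(1−ᾱ)] = 0.161·227.25/109.337 = 0.33 s.

0.33 s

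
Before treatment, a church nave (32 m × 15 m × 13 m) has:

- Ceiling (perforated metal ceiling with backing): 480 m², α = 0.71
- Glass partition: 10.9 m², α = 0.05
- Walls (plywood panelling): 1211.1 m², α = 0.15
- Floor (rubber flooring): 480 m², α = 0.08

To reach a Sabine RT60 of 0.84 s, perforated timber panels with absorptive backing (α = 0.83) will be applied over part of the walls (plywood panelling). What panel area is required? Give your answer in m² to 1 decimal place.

Summing Sᵢαᵢ: 340.800 + 0.545 + 181.665 + 38.400 → A₁ = 561.410 sabins.
Required A₂ = 0.161·6240/0.84 = 1196.000 sabins.
ΔA needed = 1196.000 − 561.410 = 634.590 sabins.
Net gain per m²: Δα = 0.83 − 0.15 = 0.68.
Area = ΔA/Δα = 634.590/0.68 = 933.2 m².

933.2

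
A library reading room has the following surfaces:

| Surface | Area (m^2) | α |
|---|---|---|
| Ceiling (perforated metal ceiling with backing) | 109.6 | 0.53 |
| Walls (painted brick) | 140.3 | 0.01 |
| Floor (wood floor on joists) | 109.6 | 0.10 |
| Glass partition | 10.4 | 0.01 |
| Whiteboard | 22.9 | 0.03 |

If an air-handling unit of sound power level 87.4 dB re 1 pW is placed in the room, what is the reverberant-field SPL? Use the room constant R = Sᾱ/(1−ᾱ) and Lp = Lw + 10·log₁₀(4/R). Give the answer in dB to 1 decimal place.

74.0 dB

Σ(Sᵢαᵢ) = 109.6×0.53 + 140.3×0.01 + 109.6×0.10 + 10.4×0.01 + 22.9×0.03 = 71.242; total area S = 392.8 m^2.
ᾱ = 0.1814, so room constant R = A/(1−ᾱ) = 87.029 m^2.
Lp = Lw + 10 log₁₀(4/R) = 87.4 -13.38 = 74.0 dB.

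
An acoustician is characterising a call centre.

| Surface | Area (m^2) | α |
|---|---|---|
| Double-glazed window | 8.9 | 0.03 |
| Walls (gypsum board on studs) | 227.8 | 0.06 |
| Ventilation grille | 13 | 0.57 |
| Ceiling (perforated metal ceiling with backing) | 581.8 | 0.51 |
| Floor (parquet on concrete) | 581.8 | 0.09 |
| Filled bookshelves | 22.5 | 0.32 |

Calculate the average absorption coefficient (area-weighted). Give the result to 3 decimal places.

0.263

Total surface area S = 1435.8 m^2.
Σ(Sᵢαᵢ) = 8.9×0.03 + 227.8×0.06 + 13×0.57 + 581.8×0.51 + 581.8×0.09 + 22.5×0.32 = 377.625.
ᾱ = 377.625 / 1435.8 = 0.263.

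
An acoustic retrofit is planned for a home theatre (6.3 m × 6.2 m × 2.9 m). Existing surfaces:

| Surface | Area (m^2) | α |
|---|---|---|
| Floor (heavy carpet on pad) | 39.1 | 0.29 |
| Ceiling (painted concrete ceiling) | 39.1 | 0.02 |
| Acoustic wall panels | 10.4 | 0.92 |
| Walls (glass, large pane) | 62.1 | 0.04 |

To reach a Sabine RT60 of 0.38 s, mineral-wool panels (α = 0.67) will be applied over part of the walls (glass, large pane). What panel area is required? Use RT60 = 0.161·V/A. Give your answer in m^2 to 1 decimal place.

37.8

A₁ = Σ Sᵢαᵢ = 39.1×0.29 + 39.1×0.02 + 10.4×0.92 + 62.1×0.04 = 24.173 sabins.
V = 113.274 m³. Target absorption A₂ = 0.161 × 113.274 / 0.38 = 47.992 sabins.
ΔA needed = 47.992 − 24.173 = 23.819 sabins.
Net gain per m^2: Δα = 0.67 − 0.04 = 0.63.
Area = ΔA/Δα = 23.819/0.63 = 37.8 m^2.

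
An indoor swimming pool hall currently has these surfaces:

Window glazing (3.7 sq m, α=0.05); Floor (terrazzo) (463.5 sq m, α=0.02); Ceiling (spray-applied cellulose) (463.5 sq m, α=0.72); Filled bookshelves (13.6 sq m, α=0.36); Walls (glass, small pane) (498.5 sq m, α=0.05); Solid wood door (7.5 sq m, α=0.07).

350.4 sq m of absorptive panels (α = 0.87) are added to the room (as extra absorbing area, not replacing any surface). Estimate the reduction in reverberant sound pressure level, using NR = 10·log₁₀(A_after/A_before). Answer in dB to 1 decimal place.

A_before = Σ Sᵢαᵢ = 3.7×0.05 + 463.5×0.02 + 463.5×0.72 + 13.6×0.36 + 498.5×0.05 + 7.5×0.07 = 373.521 sabins.
Treatment contributes 350.4·0.87 = 304.848 sabins.
A_after = 373.521 + 304.848 = 678.369 sabins.
Reduction = 10 log₁₀(A_after/A_before) = 10 log₁₀(1.8161) = 2.6 dB.

2.6 dB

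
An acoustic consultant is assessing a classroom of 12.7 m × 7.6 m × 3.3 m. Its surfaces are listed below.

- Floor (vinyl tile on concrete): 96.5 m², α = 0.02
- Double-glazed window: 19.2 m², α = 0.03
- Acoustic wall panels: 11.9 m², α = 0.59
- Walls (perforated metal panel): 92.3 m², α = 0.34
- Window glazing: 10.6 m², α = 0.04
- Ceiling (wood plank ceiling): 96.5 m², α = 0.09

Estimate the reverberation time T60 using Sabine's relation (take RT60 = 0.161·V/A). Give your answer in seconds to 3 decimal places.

Total absorption A = 96.5*0.02 + 19.2*0.03 + 11.9*0.59 + 92.3*0.34 + 10.6*0.04 + 96.5*0.09
  = 1.930 + 0.576 + 7.021 + 31.382 + 0.424 + 8.685 = 50.018 m² sabins.
V = 12.7·7.6·3.3 = 318.516 m³.
T = 0.161 V/A = 0.161·318.516/50.018 = 1.025 s.

1.025 s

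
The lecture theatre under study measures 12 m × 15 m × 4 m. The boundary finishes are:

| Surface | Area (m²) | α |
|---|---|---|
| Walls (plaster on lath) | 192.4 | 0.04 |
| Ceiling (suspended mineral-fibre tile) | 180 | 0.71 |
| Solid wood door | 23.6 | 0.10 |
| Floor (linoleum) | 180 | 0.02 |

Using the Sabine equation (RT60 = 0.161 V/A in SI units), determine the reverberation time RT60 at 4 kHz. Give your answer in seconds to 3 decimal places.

Equivalent absorption area: A = 192.4*0.04 + 180*0.71 + 23.6*0.10 + 180*0.02 = 141.456 m².
Room volume: 720 m³.
RT60 = 0.161 · V / A = 0.161 × 720 / 141.456 = 0.819 s.

0.819 seconds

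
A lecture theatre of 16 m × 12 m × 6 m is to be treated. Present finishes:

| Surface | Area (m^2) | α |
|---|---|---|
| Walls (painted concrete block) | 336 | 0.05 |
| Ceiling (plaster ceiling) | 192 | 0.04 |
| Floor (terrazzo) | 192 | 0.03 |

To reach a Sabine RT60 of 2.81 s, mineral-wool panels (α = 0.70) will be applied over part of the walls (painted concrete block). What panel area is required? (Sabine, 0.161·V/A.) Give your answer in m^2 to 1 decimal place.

55.0

Total absorption A₁ = 336·0.05 + 192·0.04 + 192·0.03
  = 16.800 + 7.680 + 5.760 = 30.240 m^2 sabins.
Required A₂ = 0.161·1152/2.81 = 66.004 sabins.
ΔA needed = 66.004 − 30.240 = 35.764 sabins.
Each m^2 of panel replacing the walls (painted concrete block) adds (0.70 − 0.05) = 0.65 sabins.
Area = ΔA/Δα = 35.764/0.65 = 55.0 m^2.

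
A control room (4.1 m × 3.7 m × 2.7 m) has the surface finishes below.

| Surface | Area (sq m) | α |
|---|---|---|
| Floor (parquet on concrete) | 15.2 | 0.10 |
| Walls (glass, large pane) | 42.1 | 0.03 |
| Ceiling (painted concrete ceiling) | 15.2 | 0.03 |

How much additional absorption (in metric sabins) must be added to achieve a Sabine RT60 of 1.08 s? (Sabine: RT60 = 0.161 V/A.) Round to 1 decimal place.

Equivalent absorption area: A₁ = 15.2*0.10 + 42.1*0.03 + 15.2*0.03 = 3.239 sq m.
Target A₂ = 0.161·40.959/1.08 = 6.106 sabins (V = 40.959 m³).
Shortfall: 6.106 − 3.239 = 2.9 sabins.

2.9 sabins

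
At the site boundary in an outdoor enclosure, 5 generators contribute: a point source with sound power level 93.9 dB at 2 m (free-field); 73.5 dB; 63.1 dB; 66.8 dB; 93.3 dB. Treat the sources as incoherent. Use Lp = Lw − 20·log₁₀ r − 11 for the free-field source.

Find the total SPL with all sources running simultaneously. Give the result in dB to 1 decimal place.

Source at 2 m: Lp = 93.9 − 20·log₁₀(2) − 11 = 76.9 dB.
Σ 10^(Lᵢ/10) = 2.216e+09.
L_total = 10·log₁₀(2.216e+09) = 93.5 dB.

93.5 dB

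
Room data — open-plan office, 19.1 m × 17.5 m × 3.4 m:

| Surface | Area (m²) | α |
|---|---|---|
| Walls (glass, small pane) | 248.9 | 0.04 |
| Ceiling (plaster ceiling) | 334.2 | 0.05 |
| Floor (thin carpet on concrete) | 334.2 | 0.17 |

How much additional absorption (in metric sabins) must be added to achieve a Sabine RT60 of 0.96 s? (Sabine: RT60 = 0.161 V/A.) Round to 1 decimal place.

Equivalent absorption area: A₁ = 248.9×0.04 + 334.2×0.05 + 334.2×0.17 = 83.480 m².
V = 1136.45 m³. Required absorption A₂ = 0.161 × 1136.45 / 0.96 = 190.592 sabins.
ΔA = A₂ − A₁ = 190.592 − 83.480 = 107.1 sabins.

107.1 sabins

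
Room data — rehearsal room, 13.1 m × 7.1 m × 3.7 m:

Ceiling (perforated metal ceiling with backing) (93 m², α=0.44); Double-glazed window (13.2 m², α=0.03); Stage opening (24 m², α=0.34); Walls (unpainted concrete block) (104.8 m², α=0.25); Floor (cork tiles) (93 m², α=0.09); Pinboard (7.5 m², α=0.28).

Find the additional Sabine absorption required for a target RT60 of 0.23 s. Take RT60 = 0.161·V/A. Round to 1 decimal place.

154.7 sabins

Summing Sᵢαᵢ: 40.920 + 0.396 + 8.160 + 26.200 + 8.370 + 2.100 → A₁ = 86.146 sabins.
V = 344.137 m³. Required absorption A₂ = 0.161 × 344.137 / 0.23 = 240.896 sabins.
Additional absorption ΔA = 240.896 − 86.146 = 154.7 sabins.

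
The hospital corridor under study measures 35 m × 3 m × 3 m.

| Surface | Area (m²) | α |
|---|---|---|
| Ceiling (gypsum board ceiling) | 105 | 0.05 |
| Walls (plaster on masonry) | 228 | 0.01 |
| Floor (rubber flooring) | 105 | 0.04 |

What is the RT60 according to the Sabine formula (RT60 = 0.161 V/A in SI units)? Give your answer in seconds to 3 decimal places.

Total absorption A = 105·0.05 + 228·0.01 + 105·0.04
  = 5.250 + 2.280 + 4.200 = 11.730 m² sabins.
V = 35·3·3 = 315 m³.
Sabine: RT60 = 0.161 × 315 / 11.730 = 4.324 s.

4.324 sec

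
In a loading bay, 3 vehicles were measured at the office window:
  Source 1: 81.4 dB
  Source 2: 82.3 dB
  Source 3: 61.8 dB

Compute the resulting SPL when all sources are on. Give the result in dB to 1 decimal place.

Σ 10^(Lᵢ/10) = 3.094e+08.
Combined level = 10 log₁₀(3.094e+08) = 84.9 dB.

84.9 dB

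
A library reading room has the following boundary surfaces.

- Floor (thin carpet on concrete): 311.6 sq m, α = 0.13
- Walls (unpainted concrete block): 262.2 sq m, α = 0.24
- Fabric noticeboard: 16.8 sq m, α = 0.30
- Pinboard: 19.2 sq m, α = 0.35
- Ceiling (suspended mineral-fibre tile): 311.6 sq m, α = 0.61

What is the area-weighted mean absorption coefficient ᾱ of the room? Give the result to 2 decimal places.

S = Σ Sᵢ = 311.6 + 262.2 + 16.8 + 19.2 + 311.6 = 921.4 sq m.
Σ(Sᵢαᵢ) = 311.6·0.13 + 262.2·0.24 + 16.8·0.30 + 19.2·0.35 + 311.6·0.61 = 305.272.
ᾱ = 305.272 / 921.4 = 0.33.

0.33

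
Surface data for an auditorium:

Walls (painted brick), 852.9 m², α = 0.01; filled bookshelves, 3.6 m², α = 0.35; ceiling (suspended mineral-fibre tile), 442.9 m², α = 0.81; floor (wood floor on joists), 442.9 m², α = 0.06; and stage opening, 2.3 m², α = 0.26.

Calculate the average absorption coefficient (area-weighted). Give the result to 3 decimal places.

S = Σ Sᵢ = 852.9 + 3.6 + 442.9 + 442.9 + 2.3 = 1744.6 m².
Weighted sum Σ Sα = 395.710.
ᾱ = 395.710 / 1744.6 = 0.227.

0.227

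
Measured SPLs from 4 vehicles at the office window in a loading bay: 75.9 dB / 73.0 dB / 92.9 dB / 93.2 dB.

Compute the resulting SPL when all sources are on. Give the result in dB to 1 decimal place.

96.1 dB

Converting to relative power and adding: 10^(75.9/10) + 10^(73.0/10) + 10^(92.9/10) + 10^(93.2/10) = 4.098e+09.
L_total = 10·log₁₀(4.098e+09) = 96.1 dB.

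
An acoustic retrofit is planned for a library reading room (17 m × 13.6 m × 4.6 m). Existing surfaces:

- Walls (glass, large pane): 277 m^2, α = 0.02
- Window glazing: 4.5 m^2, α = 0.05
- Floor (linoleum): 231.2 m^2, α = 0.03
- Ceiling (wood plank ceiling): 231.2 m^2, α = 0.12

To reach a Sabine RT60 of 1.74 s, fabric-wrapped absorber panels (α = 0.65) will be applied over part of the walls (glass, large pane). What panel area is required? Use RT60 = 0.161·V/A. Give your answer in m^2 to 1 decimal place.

92.0

Total absorption A₁ = 277·0.02 + 4.5·0.05 + 231.2·0.03 + 231.2·0.12
  = 5.540 + 0.225 + 6.936 + 27.744 = 40.445 m^2 sabins.
Required A₂ = 0.161·1063.52/1.74 = 98.406 sabins.
ΔA needed = 98.406 − 40.445 = 57.961 sabins.
Each m^2 of panel replacing the walls (glass, large pane) adds (0.65 − 0.02) = 0.63 sabins.
Panel area = 57.961 / 0.63 = 92.0 m^2.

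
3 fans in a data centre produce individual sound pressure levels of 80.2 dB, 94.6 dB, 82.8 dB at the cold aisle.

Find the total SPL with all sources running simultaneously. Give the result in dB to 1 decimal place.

Sum in the linear (power) domain: Σ 10^(Lᵢ/10) = 10^(80.2/10) + 10^(94.6/10) + 10^(82.8/10) = 3.179e+09.
L_total = 10·log₁₀(3.179e+09) = 95.0 dB.

95.0 dB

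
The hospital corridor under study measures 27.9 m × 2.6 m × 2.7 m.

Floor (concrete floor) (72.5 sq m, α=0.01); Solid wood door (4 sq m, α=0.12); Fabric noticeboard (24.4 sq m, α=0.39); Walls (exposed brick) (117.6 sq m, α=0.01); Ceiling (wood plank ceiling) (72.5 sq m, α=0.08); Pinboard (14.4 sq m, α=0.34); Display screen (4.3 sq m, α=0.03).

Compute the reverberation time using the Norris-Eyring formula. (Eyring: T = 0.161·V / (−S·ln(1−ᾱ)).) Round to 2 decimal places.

1.34 s

S = Σ Sᵢ = 309.7 sq m.
Σ(Sᵢαᵢ) = 72.5×0.01 + 4×0.12 + 24.4×0.39 + 117.6×0.01 + 72.5×0.08 + 14.4×0.34 + 4.3×0.03 = 22.722.
Mean coefficient ᾱ = A/S = 0.0734.
Eyring denominator: −S ln(1−ᾱ) = 23.609.
V = 27.9 × 2.6 × 2.7 = 195.858 m³.
T = 0.161·V/[−S·ln(1−ᾱ)] = 0.161·195.858/23.609 = 1.34 s.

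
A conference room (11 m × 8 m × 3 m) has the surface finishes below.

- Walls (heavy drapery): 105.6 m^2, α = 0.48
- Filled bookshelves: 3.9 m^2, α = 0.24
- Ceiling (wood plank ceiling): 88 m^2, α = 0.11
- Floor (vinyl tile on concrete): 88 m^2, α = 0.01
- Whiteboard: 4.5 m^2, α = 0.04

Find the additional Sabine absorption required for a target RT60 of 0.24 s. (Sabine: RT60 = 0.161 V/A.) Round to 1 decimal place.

Equivalent absorption area: A₁ = 105.6·0.48 + 3.9·0.24 + 88·0.11 + 88·0.01 + 4.5·0.04 = 62.364 m^2.
For T = 0.24 s, need A₂ = 0.161·V/T = 0.161·264/0.24 = 177.100 sabins.
Shortfall: 177.100 − 62.364 = 114.7 sabins.

114.7 sabins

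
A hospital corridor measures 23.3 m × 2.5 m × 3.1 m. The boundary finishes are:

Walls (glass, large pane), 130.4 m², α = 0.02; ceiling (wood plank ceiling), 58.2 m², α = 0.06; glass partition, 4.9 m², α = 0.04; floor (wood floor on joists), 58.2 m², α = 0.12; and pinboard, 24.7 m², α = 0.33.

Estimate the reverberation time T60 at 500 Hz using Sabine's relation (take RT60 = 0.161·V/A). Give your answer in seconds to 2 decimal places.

1.36 seconds

Summing Sᵢαᵢ: 2.608 + 3.492 + 0.196 + 6.984 + 8.151 → A = 21.431 sabins.
V = 23.3·2.5·3.1 = 180.575 m³.
RT60 = 0.161 · V / A = 0.161 × 180.575 / 21.431 = 1.36 s.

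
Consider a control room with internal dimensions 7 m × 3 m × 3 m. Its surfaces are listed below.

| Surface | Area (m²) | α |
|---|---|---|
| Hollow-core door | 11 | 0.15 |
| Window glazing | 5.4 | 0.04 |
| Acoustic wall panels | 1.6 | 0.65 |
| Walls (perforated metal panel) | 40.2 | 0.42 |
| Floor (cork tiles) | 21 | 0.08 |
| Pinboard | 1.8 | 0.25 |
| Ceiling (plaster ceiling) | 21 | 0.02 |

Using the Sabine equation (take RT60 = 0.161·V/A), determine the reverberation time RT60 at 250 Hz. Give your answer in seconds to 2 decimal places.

0.45 s

A = Σ Sᵢαᵢ = 11×0.15 + 5.4×0.04 + 1.6×0.65 + 40.2×0.42 + 21×0.08 + 1.8×0.25 + 21×0.02 = 22.340 sabins.
Room volume: 63 m³.
T = 0.161 V/A = 0.161·63/22.340 = 0.45 s.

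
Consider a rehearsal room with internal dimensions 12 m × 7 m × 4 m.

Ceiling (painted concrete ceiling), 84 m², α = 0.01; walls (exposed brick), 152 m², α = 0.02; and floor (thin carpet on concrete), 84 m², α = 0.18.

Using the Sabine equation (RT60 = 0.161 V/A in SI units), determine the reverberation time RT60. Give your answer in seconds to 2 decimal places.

2.85 s

Summing Sᵢαᵢ: 0.840 + 3.040 + 15.120 → A = 19.000 sabins.
Volume V = 12 × 7 × 4 = 336 m³.
T = 0.161 V/A = 0.161·336/19.000 = 2.85 s.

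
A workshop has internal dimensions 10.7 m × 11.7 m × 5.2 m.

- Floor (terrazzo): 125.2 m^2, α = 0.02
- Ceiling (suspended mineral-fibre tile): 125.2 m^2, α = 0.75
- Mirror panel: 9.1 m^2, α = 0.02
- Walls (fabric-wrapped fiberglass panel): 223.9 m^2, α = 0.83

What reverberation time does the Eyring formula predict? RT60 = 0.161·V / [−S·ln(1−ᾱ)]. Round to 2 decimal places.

0.25 sec

Total surface area S = 125.2 + 125.2 + 9.1 + 223.9 = 483.4 m^2.
Σ(Sᵢαᵢ) = 125.2×0.02 + 125.2×0.75 + 9.1×0.02 + 223.9×0.83 = 282.423.
Mean coefficient ᾱ = A/S = 0.5842.
−S·ln(1−ᾱ) = −483.4 × ln(1 − 0.5842) = 424.208.
V = 10.7 × 11.7 × 5.2 = 650.988 m³.
T = 0.161·V/[−S·ln(1−ᾱ)] = 0.161·650.988/424.208 = 0.25 s.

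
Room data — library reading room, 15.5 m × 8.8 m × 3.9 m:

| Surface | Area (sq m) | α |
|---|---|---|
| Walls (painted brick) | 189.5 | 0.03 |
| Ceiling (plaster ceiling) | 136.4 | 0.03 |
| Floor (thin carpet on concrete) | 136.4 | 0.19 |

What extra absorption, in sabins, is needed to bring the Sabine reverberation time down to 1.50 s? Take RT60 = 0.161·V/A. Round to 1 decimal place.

Total absorption A₁ = 189.5·0.03 + 136.4·0.03 + 136.4·0.19
  = 5.685 + 4.092 + 25.916 = 35.693 sq m sabins.
Target A₂ = 0.161·531.96/1.50 = 57.097 sabins (V = 531.96 m³).
Shortfall: 57.097 − 35.693 = 21.4 sabins.

21.4 sabins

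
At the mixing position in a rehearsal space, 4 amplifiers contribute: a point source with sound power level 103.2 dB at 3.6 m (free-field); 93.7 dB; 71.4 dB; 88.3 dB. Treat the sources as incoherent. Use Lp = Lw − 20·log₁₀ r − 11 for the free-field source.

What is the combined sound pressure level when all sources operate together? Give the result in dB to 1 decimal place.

Source at 3.6 m: Lp = 103.2 − 20·log₁₀(3.6) − 11 = 81.1 dB.
Converting to relative power and adding: 10^(81.1/10) + 10^(93.7/10) + 10^(71.4/10) + 10^(88.3/10) = 3.163e+09.
L_total = 10·log₁₀(3.163e+09) = 95.0 dB.

95.0 dB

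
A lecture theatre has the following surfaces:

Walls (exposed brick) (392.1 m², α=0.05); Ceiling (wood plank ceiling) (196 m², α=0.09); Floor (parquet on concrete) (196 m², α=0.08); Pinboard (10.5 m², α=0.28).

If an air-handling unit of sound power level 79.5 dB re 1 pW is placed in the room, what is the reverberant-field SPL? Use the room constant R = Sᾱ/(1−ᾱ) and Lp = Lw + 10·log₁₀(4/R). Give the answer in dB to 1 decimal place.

A = 55.865 sabins; S = 794.6 m².
ᾱ = 0.0703, so room constant R = A/(1−ᾱ) = 60.089 m².
Lp = 79.5 + 10·log₁₀(4/60.089) = 79.5 + (-11.77) = 67.7 dB.

67.7 dB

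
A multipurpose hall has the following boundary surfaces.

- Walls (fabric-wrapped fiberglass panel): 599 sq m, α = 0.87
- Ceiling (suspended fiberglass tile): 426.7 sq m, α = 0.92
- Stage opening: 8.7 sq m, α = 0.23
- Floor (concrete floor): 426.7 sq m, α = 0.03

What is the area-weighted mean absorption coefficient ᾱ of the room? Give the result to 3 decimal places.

Total surface area S = 1461.1 sq m.
A = 599*0.87 + 426.7*0.92 + 8.7*0.23 + 426.7*0.03 = 928.496 sabins.
ᾱ = 928.496 / 1461.1 = 0.635.

0.635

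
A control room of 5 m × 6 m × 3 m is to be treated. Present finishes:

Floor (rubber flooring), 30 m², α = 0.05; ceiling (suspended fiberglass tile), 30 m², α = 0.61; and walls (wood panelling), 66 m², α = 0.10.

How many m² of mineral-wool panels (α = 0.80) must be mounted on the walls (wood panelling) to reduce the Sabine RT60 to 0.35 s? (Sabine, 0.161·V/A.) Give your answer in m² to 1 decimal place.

A₁ = Σ Sᵢαᵢ = 30×0.05 + 30×0.61 + 66×0.10 = 26.400 sabins.
V = 90 m³. Target absorption A₂ = 0.161 × 90 / 0.35 = 41.400 sabins.
Absorption to add: 41.400 − 26.400 = 15.000 sabins.
Each m² of panel replacing the walls (wood panelling) adds (0.80 − 0.10) = 0.70 sabins.
Area = ΔA/Δα = 15.000/0.70 = 21.4 m².

21.4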